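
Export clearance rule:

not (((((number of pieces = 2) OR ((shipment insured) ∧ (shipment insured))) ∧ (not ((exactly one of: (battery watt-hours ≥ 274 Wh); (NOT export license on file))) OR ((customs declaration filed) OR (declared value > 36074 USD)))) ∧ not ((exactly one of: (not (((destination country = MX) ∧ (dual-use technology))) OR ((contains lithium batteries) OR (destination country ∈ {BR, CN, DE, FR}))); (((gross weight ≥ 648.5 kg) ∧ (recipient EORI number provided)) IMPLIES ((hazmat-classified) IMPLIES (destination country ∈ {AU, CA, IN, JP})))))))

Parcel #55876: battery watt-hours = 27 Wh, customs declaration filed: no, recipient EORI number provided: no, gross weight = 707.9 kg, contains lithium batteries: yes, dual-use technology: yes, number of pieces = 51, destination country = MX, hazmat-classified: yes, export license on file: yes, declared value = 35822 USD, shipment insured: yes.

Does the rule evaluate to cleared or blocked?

Atomic conditions:
  number of pieces = 2: 51 == 2 is false
  shipment insured: yes → true
  battery watt-hours ≥ 274 Wh: 27 ≥ 274 is false
  NOT export license on file: yes → false
  customs declaration filed: no → false
  declared value > 36074 USD: 35822 > 36074 is false
  destination country = MX: MX == MX is true
  dual-use technology: yes → true
  contains lithium batteries: yes → true
  destination country ∈ {BR, CN, DE, FR}: MX is not in the set → false
  gross weight ≥ 648.5 kg: 707.9 ≥ 648.5 is true
  recipient EORI number provided: no → false
  hazmat-classified: yes → true
  destination country ∈ {AU, CA, IN, JP}: MX is not in the set → false
Combine:
[1.1.1.2] true AND true = true
[1.1.1] false OR true = true
[1.1.2.1.1] exactly-one(false, false) = false
[1.1.2.1] NOT false = true
[1.1.2.2] false OR false = false
[1.1.2] true OR false = true
[1.1] true AND true = true
[1.2.1.1.1.1] true AND true = true
[1.2.1.1.1] NOT true = false
[1.2.1.1.2] true OR false = true
[1.2.1.1] false OR true = true
[1.2.1.2.1] true AND false = false
[1.2.1.2.2] true → false = false
[1.2.1.2] false → false (antecedent false ⇒ implication holds) = true
[1.2.1] exactly-one(true, true) = false
[1.2] NOT false = true
[1] true AND true = true
[root] NOT true = false
Overall: false → blocked

Blocked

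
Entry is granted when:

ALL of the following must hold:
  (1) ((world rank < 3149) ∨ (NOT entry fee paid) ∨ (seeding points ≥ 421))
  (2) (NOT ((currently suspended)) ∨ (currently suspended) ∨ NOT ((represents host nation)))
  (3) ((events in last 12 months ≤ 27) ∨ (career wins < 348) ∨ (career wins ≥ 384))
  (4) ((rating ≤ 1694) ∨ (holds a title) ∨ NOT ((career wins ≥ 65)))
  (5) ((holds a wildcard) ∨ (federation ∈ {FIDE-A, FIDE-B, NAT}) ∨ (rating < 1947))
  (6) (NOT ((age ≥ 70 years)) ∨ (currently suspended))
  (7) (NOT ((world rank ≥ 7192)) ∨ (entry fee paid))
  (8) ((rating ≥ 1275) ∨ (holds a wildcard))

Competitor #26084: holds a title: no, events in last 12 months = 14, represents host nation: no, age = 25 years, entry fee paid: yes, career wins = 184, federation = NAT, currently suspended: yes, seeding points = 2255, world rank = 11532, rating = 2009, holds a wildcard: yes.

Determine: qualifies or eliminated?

Eliminated

Atomic conditions:
  world rank < 3149: 11532 < 3149 is false
  NOT entry fee paid: yes → false
  seeding points ≥ 421: 2255 ≥ 421 is true
  currently suspended: yes → true
  represents host nation: no → false
  events in last 12 months ≤ 27: 14 ≤ 27 is true
  career wins < 348: 184 < 348 is true
  career wins ≥ 384: 184 ≥ 384 is false
  rating ≤ 1694: 2009 ≤ 1694 is false
  holds a title: no → false
  career wins ≥ 65: 184 ≥ 65 is true
  holds a wildcard: yes → true
  federation ∈ {FIDE-A, FIDE-B, NAT}: NAT is in the set → true
  rating < 1947: 2009 < 1947 is false
  age ≥ 70 years: 25 ≥ 70 is false
  world rank ≥ 7192: 11532 ≥ 7192 is true
  entry fee paid: yes → true
  rating ≥ 1275: 2009 ≥ 1275 is true
Combine:
[1] false OR false OR true = true
[2.1] NOT true = false
[2.3] NOT false = true
[2] false OR true OR true = true
[3] true OR true OR false = true
[4.3] NOT true = false
[4] false OR false OR false = false
[5] true OR true OR false = true
[6.1] NOT false = true
[6] true OR true = true
[7.1] NOT true = false
[7] false OR true = true
[8] true OR true = true
[root] true AND true AND true AND false AND true AND true AND true AND true = false
Overall: false → eliminated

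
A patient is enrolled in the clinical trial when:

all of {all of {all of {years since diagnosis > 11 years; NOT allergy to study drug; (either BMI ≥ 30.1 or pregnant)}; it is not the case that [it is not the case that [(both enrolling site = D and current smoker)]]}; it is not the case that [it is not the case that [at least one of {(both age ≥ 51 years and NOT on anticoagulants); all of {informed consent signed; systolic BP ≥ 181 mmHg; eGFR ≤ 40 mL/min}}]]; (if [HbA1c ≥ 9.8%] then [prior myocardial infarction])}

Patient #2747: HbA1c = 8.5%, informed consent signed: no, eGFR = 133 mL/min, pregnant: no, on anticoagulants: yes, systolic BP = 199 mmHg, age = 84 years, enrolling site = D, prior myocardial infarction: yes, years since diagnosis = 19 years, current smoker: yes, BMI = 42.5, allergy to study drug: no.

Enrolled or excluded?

Atomic conditions:
  years since diagnosis > 11 years: 19 > 11 is true
  NOT allergy to study drug: no → true
  BMI ≥ 30.1: 42.5 ≥ 30.1 is true
  pregnant: no → false
  enrolling site = D: D == D is true
  current smoker: yes → true
  age ≥ 51 years: 84 ≥ 51 is true
  NOT on anticoagulants: yes → false
  informed consent signed: no → false
  systolic BP ≥ 181 mmHg: 199 ≥ 181 is true
  eGFR ≤ 40 mL/min: 133 ≤ 40 is false
  HbA1c ≥ 9.8%: 8.5 ≥ 9.8 is false
  prior myocardial infarction: yes → true
Combine:
[1.1.3] true OR false = true
[1.1] true AND true AND true = true
[1.2.1.1] true AND true = true
[1.2.1] NOT true = false
[1.2] NOT false = true
[1] true AND true = true
[2.1.1.1] true AND false = false
[2.1.1.2] false AND true AND false = false
[2.1.1] false OR false = false
[2.1] NOT false = true
[2] NOT true = false
[3] false → true (antecedent false ⇒ implication holds) = true
[root] true AND false AND true = false
Overall: false → excluded

Excluded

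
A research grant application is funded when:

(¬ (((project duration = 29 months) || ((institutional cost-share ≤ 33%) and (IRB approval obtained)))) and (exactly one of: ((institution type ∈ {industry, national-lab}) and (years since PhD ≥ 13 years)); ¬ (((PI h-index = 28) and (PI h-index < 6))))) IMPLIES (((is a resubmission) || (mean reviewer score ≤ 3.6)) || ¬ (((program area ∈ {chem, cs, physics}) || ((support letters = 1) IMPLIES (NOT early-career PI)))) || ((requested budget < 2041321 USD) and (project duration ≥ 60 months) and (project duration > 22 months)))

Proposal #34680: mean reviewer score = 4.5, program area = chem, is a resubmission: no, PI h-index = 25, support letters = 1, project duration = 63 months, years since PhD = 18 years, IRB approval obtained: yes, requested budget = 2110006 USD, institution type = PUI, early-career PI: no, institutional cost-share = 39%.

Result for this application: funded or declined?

Atomic conditions:
  project duration = 29 months: 63 == 29 is false
  institutional cost-share ≤ 33%: 39 ≤ 33 is false
  IRB approval obtained: yes → true
  institution type ∈ {industry, national-lab}: PUI is not in the set → false
  years since PhD ≥ 13 years: 18 ≥ 13 is true
  PI h-index = 28: 25 == 28 is false
  PI h-index < 6: 25 < 6 is false
  is a resubmission: no → false
  mean reviewer score ≤ 3.6: 4.5 ≤ 3.6 is false
  program area ∈ {chem, cs, physics}: chem is in the set → true
  support letters = 1: 1 == 1 is true
  NOT early-career PI: no → true
  requested budget < 2041321 USD: 2110006 < 2041321 is false
  project duration ≥ 60 months: 63 ≥ 60 is true
  project duration > 22 months: 63 > 22 is true
Combine:
[1.1.1.2] false AND true = false
[1.1.1] false OR false = false
[1.1] NOT false = true
[1.2.1] false AND true = false
[1.2.2.1] false AND false = false
[1.2.2] NOT false = true
[1.2] exactly-one(false, true) = true
[1] true AND true = true
[2.1] false OR false = false
[2.2.1.2] true → true = true
[2.2.1] true OR true = true
[2.2] NOT true = false
[2.3] false AND true AND true = false
[2] false OR false OR false = false
[root] true → false = false
Overall: false → declined

Declined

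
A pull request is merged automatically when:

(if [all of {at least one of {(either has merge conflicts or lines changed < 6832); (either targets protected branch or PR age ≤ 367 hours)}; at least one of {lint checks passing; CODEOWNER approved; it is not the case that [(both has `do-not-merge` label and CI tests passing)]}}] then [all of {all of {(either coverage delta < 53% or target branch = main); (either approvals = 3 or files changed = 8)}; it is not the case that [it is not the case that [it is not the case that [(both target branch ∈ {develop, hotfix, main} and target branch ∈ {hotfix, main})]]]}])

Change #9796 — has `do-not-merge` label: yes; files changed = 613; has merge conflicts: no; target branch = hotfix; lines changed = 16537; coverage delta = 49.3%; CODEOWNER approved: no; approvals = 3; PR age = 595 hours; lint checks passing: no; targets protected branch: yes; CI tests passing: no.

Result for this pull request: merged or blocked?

Atomic conditions:
  has merge conflicts: no → false
  lines changed < 6832: 16537 < 6832 is false
  targets protected branch: yes → true
  PR age ≤ 367 hours: 595 ≤ 367 is false
  lint checks passing: no → false
  CODEOWNER approved: no → false
  has `do-not-merge` label: yes → true
  CI tests passing: no → false
  coverage delta < 53%: 49.3 < 53 is true
  target branch = main: hotfix == main is false
  approvals = 3: 3 == 3 is true
  files changed = 8: 613 == 8 is false
  target branch ∈ {develop, hotfix, main}: hotfix is in the set → true
  target branch ∈ {hotfix, main}: hotfix is in the set → true
Combine:
[1.1.1] false OR false = false
[1.1.2] true OR false = true
[1.1] false OR true = true
[1.2.3.1] true AND false = false
[1.2.3] NOT false = true
[1.2] false OR false OR true = true
[1] true AND true = true
[2.1.1] true OR false = true
[2.1.2] true OR false = true
[2.1] true AND true = true
[2.2.1.1.1] true AND true = true
[2.2.1.1] NOT true = false
[2.2.1] NOT false = true
[2.2] NOT true = false
[2] true AND false = false
[root] true → false = false
Overall: false → blocked

Blocked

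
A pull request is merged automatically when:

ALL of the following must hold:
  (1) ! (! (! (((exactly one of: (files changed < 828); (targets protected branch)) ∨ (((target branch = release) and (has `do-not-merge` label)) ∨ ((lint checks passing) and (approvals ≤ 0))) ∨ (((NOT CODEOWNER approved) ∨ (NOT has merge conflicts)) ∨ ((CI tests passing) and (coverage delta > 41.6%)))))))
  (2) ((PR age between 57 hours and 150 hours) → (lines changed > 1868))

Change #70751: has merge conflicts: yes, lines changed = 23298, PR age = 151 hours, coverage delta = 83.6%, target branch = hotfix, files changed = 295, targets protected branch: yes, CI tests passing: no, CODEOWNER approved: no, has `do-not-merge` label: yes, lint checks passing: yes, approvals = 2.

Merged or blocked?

Blocked

Atomic conditions:
  files changed < 828: 295 < 828 is true
  targets protected branch: yes → true
  target branch = release: hotfix == release is false
  has `do-not-merge` label: yes → true
  lint checks passing: yes → true
  approvals ≤ 0: 2 ≤ 0 is false
  NOT CODEOWNER approved: no → true
  NOT has merge conflicts: yes → false
  CI tests passing: no → false
  coverage delta > 41.6%: 83.6 > 41.6 is true
  PR age between 57 hours and 150 hours: 151 in [57, 150] is false
  lines changed > 1868: 23298 > 1868 is true
Combine:
[1.1.1.1.1] exactly-one(true, true) = false
[1.1.1.1.2.1] false AND true = false
[1.1.1.1.2.2] true AND false = false
[1.1.1.1.2] false OR false = false
[1.1.1.1.3.1] true OR false = true
[1.1.1.1.3.2] false AND true = false
[1.1.1.1.3] true OR false = true
[1.1.1.1] false OR false OR true = true
[1.1.1] NOT true = false
[1.1] NOT false = true
[1] NOT true = false
[2] false → true (antecedent false ⇒ implication holds) = true
[root] false AND true = false
Overall: false → blocked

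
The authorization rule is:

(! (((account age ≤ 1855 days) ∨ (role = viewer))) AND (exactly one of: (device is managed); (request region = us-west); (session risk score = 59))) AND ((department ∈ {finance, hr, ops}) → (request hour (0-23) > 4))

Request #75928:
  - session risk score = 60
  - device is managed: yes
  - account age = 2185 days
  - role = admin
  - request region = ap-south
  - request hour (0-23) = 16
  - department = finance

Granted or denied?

Atomic conditions:
  account age ≤ 1855 days: 2185 ≤ 1855 is false
  role = viewer: admin == viewer is false
  device is managed: yes → true
  request region = us-west: ap-south == us-west is false
  session risk score = 59: 60 == 59 is false
  department ∈ {finance, hr, ops}: finance is in the set → true
  request hour (0-23) > 4: 16 > 4 is true
Combine:
[1.1.1] false OR false = false
[1.1] NOT false = true
[1.2] exactly-one(true, false, false) = true
[1] true AND true = true
[2] true → true = true
[root] true AND true = true
Overall: true → granted

Granted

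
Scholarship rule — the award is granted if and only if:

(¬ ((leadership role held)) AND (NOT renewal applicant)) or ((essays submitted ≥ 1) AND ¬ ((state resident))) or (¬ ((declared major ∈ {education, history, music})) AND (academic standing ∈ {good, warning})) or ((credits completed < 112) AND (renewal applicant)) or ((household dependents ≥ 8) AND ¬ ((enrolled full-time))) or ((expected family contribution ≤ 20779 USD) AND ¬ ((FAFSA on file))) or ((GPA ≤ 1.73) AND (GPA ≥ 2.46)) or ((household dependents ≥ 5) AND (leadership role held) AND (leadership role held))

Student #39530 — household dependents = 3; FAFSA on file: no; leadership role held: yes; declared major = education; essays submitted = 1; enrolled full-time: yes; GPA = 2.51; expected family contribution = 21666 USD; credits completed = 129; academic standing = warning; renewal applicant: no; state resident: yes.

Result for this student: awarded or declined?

Atomic conditions:
  leadership role held: yes → true
  NOT renewal applicant: no → true
  essays submitted ≥ 1: 1 ≥ 1 is true
  state resident: yes → true
  declared major ∈ {education, history, music}: education is in the set → true
  academic standing ∈ {good, warning}: warning is in the set → true
  credits completed < 112: 129 < 112 is false
  renewal applicant: no → false
  household dependents ≥ 8: 3 ≥ 8 is false
  enrolled full-time: yes → true
  expected family contribution ≤ 20779 USD: 21666 ≤ 20779 is false
  FAFSA on file: no → false
  GPA ≤ 1.73: 2.51 ≤ 1.73 is false
  GPA ≥ 2.46: 2.51 ≥ 2.46 is true
  household dependents ≥ 5: 3 ≥ 5 is false
Combine:
[1.1] NOT true = false
[1] false AND true = false
[2.2] NOT true = false
[2] true AND false = false
[3.1] NOT true = false
[3] false AND true = false
[4] false AND false = false
[5.2] NOT true = false
[5] false AND false = false
[6.2] NOT false = true
[6] false AND true = false
[7] false AND true = false
[8] false AND true AND true = false
[root] false OR false OR false OR false OR false OR false OR false OR false = false
Overall: false → declined

Declined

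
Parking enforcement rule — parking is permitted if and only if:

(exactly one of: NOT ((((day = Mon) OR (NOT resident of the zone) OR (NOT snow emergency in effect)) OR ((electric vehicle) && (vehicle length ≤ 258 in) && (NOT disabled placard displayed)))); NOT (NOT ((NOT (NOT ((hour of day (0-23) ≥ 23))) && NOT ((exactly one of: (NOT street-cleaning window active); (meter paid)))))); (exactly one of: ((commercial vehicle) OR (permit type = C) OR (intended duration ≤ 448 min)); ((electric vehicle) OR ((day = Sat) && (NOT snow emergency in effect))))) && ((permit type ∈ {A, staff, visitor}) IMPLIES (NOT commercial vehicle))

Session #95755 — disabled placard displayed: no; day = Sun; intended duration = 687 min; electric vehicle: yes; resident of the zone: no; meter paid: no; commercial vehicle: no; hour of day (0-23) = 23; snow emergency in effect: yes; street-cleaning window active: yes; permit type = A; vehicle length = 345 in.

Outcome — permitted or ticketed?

Atomic conditions:
  day = Mon: Sun == Mon is false
  NOT resident of the zone: no → true
  NOT snow emergency in effect: yes → false
  electric vehicle: yes → true
  vehicle length ≤ 258 in: 345 ≤ 258 is false
  NOT disabled placard displayed: no → true
  hour of day (0-23) ≥ 23: 23 ≥ 23 is true
  NOT street-cleaning window active: yes → false
  meter paid: no → false
  commercial vehicle: no → false
  permit type = C: A == C is false
  intended duration ≤ 448 min: 687 ≤ 448 is false
  day = Sat: Sun == Sat is false
  permit type ∈ {A, staff, visitor}: A is in the set → true
  NOT commercial vehicle: no → true
Combine:
[1.1.1.1] false OR true OR false = true
[1.1.1.2] true AND false AND true = false
[1.1.1] true OR false = true
[1.1] NOT true = false
[1.2.1.1.1.1] NOT true = false
[1.2.1.1.1] NOT false = true
[1.2.1.1.2.1] exactly-one(false, false) = false
[1.2.1.1.2] NOT false = true
[1.2.1.1] true AND true = true
[1.2.1] NOT true = false
[1.2] NOT false = true
[1.3.1] false OR false OR false = false
[1.3.2.2] false AND false = false
[1.3.2] true OR false = true
[1.3] exactly-one(false, true) = true
[1] exactly-one(false, true, true) = false
[2] true → true = true
[root] false AND true = false
Overall: false → ticketed

Ticketed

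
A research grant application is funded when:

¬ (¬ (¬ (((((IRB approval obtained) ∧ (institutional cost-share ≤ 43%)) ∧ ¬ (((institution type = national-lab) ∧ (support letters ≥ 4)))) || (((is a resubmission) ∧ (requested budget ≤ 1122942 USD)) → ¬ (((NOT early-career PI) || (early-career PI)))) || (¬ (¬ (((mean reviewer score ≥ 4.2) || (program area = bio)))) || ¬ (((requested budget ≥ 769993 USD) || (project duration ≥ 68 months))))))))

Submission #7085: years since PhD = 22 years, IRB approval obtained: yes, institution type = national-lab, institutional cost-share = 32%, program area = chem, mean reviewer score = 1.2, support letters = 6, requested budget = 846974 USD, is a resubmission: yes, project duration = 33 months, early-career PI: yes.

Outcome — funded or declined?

Funded

Atomic conditions:
  IRB approval obtained: yes → true
  institutional cost-share ≤ 43%: 32 ≤ 43 is true
  institution type = national-lab: national-lab == national-lab is true
  support letters ≥ 4: 6 ≥ 4 is true
  is a resubmission: yes → true
  requested budget ≤ 1122942 USD: 846974 ≤ 1122942 is true
  NOT early-career PI: yes → false
  early-career PI: yes → true
  mean reviewer score ≥ 4.2: 1.2 ≥ 4.2 is false
  program area = bio: chem == bio is false
  requested budget ≥ 769993 USD: 846974 ≥ 769993 is true
  project duration ≥ 68 months: 33 ≥ 68 is false
Combine:
[1.1.1.1.1] true AND true = true
[1.1.1.1.2.1] true AND true = true
[1.1.1.1.2] NOT true = false
[1.1.1.1] true AND false = false
[1.1.1.2.1] true AND true = true
[1.1.1.2.2.1] false OR true = true
[1.1.1.2.2] NOT true = false
[1.1.1.2] true → false = false
[1.1.1.3.1.1.1] false OR false = false
[1.1.1.3.1.1] NOT false = true
[1.1.1.3.1] NOT true = false
[1.1.1.3.2.1] true OR false = true
[1.1.1.3.2] NOT true = false
[1.1.1.3] false OR false = false
[1.1.1] false OR false OR false = false
[1.1] NOT false = true
[1] NOT true = false
[root] NOT false = true
Overall: true → funded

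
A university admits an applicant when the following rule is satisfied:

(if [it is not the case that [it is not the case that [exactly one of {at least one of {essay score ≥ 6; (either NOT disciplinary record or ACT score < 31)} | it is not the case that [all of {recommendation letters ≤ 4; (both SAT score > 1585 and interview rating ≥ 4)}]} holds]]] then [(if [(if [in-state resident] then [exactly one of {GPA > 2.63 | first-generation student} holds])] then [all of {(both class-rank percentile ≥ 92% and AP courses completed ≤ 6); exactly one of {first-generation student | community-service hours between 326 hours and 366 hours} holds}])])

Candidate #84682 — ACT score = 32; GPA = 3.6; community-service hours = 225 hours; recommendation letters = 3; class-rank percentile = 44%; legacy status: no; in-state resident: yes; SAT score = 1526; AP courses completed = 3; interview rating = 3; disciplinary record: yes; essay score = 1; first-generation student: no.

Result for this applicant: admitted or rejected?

Atomic conditions:
  essay score ≥ 6: 1 ≥ 6 is false
  NOT disciplinary record: yes → false
  ACT score < 31: 32 < 31 is false
  recommendation letters ≤ 4: 3 ≤ 4 is true
  SAT score > 1585: 1526 > 1585 is false
  interview rating ≥ 4: 3 ≥ 4 is false
  in-state resident: yes → true
  GPA > 2.63: 3.6 > 2.63 is true
  first-generation student: no → false
  class-rank percentile ≥ 92%: 44 ≥ 92 is false
  AP courses completed ≤ 6: 3 ≤ 6 is true
  community-service hours between 326 hours and 366 hours: 225 in [326, 366] is false
Combine:
[1.1.1.1.2] false OR false = false
[1.1.1.1] false OR false = false
[1.1.1.2.1.2] false AND false = false
[1.1.1.2.1] true AND false = false
[1.1.1.2] NOT false = true
[1.1.1] exactly-one(false, true) = true
[1.1] NOT true = false
[1] NOT false = true
[2.1.2] exactly-one(true, false) = true
[2.1] true → true = true
[2.2.1] false AND true = false
[2.2.2] exactly-one(false, false) = false
[2.2] false AND false = false
[2] true → false = false
[root] true → false = false
Overall: false → rejected

Rejected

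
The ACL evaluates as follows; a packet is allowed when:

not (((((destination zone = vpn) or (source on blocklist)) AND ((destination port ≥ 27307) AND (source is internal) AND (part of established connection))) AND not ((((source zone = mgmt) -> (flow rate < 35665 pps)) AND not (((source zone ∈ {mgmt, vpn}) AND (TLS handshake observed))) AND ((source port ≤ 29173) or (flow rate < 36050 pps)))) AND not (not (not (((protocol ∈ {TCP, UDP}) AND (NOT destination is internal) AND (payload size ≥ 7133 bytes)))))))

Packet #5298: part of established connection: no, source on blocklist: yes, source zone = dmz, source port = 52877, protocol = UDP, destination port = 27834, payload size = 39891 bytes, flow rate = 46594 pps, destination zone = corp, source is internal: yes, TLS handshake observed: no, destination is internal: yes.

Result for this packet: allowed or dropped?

Allowed

Atomic conditions:
  destination zone = vpn: corp == vpn is false
  source on blocklist: yes → true
  destination port ≥ 27307: 27834 ≥ 27307 is true
  source is internal: yes → true
  part of established connection: no → false
  source zone = mgmt: dmz == mgmt is false
  flow rate < 35665 pps: 46594 < 35665 is false
  source zone ∈ {mgmt, vpn}: dmz is not in the set → false
  TLS handshake observed: no → false
  source port ≤ 29173: 52877 ≤ 29173 is false
  flow rate < 36050 pps: 46594 < 36050 is false
  protocol ∈ {TCP, UDP}: UDP is in the set → true
  NOT destination is internal: yes → false
  payload size ≥ 7133 bytes: 39891 ≥ 7133 is true
Combine:
[1.1.1] false OR true = true
[1.1.2] true AND true AND false = false
[1.1] true AND false = false
[1.2.1.1] false → false (antecedent false ⇒ implication holds) = true
[1.2.1.2.1] false AND false = false
[1.2.1.2] NOT false = true
[1.2.1.3] false OR false = false
[1.2.1] true AND true AND false = false
[1.2] NOT false = true
[1.3.1.1.1] true AND false AND true = false
[1.3.1.1] NOT false = true
[1.3.1] NOT true = false
[1.3] NOT false = true
[1] false AND true AND true = false
[root] NOT false = true
Overall: true → allowed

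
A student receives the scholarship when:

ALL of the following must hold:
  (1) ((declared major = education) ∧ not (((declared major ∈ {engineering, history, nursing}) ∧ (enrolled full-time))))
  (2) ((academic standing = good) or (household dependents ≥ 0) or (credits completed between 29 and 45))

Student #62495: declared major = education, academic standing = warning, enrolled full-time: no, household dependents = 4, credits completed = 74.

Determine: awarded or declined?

Awarded

Atomic conditions:
  declared major = education: education == education is true
  declared major ∈ {engineering, history, nursing}: education is not in the set → false
  enrolled full-time: no → false
  academic standing = good: warning == good is false
  household dependents ≥ 0: 4 ≥ 0 is true
  credits completed between 29 and 45: 74 in [29, 45] is false
Combine:
[1.2.1] false AND false = false
[1.2] NOT false = true
[1] true AND true = true
[2] false OR true OR false = true
[root] true AND true = true
Overall: true → awarded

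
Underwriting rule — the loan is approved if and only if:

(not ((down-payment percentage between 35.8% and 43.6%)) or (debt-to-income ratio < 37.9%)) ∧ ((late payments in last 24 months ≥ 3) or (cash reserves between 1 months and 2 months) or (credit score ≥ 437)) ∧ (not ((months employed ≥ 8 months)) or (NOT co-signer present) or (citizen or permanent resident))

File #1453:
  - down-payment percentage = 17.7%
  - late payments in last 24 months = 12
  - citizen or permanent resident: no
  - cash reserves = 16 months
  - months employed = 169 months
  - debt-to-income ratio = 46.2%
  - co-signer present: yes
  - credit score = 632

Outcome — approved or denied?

Atomic conditions:
  down-payment percentage between 35.8% and 43.6%: 17.7 in [35.8, 43.6] is false
  debt-to-income ratio < 37.9%: 46.2 < 37.9 is false
  late payments in last 24 months ≥ 3: 12 ≥ 3 is true
  cash reserves between 1 months and 2 months: 16 in [1, 2] is false
  credit score ≥ 437: 632 ≥ 437 is true
  months employed ≥ 8 months: 169 ≥ 8 is true
  NOT co-signer present: yes → false
  citizen or permanent resident: no → false
Combine:
[1.1] NOT false = true
[1] true OR false = true
[2] true OR false OR true = true
[3.1] NOT true = false
[3] false OR false OR false = false
[root] true AND true AND false = false
Overall: false → denied

Denied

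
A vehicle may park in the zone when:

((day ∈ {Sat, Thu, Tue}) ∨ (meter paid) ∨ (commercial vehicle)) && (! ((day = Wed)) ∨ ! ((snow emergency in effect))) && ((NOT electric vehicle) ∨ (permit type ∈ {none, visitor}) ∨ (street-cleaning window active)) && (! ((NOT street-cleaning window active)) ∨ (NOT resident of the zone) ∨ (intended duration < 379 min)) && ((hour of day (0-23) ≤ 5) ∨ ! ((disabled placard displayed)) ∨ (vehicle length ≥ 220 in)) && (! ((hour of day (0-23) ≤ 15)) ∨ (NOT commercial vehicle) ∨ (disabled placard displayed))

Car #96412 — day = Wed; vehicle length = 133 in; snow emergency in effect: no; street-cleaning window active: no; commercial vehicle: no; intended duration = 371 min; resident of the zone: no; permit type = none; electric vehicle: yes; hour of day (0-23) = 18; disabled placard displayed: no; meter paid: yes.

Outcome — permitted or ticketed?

Atomic conditions:
  day ∈ {Sat, Thu, Tue}: Wed is not in the set → false
  meter paid: yes → true
  commercial vehicle: no → false
  day = Wed: Wed == Wed is true
  snow emergency in effect: no → false
  NOT electric vehicle: yes → false
  permit type ∈ {none, visitor}: none is in the set → true
  street-cleaning window active: no → false
  NOT street-cleaning window active: no → true
  NOT resident of the zone: no → true
  intended duration < 379 min: 371 < 379 is true
  hour of day (0-23) ≤ 5: 18 ≤ 5 is false
  disabled placard displayed: no → false
  vehicle length ≥ 220 in: 133 ≥ 220 is false
  hour of day (0-23) ≤ 15: 18 ≤ 15 is false
  NOT commercial vehicle: no → true
Combine:
[1] false OR true OR false = true
[2.1] NOT true = false
[2.2] NOT false = true
[2] false OR true = true
[3] false OR true OR false = true
[4.1] NOT true = false
[4] false OR true OR true = true
[5.2] NOT false = true
[5] false OR true OR false = true
[6.1] NOT false = true
[6] true OR true OR false = true
[root] true AND true AND true AND true AND true AND true = true
Overall: true → permitted

Permitted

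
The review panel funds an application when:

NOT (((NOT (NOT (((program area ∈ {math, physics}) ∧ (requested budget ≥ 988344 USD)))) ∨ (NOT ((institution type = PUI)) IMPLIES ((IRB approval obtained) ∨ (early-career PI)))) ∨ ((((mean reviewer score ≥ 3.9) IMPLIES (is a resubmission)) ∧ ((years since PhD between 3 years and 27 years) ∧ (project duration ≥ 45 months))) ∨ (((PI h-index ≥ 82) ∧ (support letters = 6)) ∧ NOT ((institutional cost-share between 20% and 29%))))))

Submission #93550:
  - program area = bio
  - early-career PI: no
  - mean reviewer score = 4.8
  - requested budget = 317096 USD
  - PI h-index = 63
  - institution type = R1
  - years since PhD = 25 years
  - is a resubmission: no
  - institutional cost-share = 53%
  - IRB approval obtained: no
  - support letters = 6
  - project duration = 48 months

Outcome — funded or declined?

Funded

Atomic conditions:
  program area ∈ {math, physics}: bio is not in the set → false
  requested budget ≥ 988344 USD: 317096 ≥ 988344 is false
  institution type = PUI: R1 == PUI is false
  IRB approval obtained: no → false
  early-career PI: no → false
  mean reviewer score ≥ 3.9: 4.8 ≥ 3.9 is true
  is a resubmission: no → false
  years since PhD between 3 years and 27 years: 25 in [3, 27] is true
  project duration ≥ 45 months: 48 ≥ 45 is true
  PI h-index ≥ 82: 63 ≥ 82 is false
  support letters = 6: 6 == 6 is true
  institutional cost-share between 20% and 29%: 53 in [20, 29] is false
Combine:
[1.1.1.1.1] false AND false = false
[1.1.1.1] NOT false = true
[1.1.1] NOT true = false
[1.1.2.1] NOT false = true
[1.1.2.2] false OR false = false
[1.1.2] true → false = false
[1.1] false OR false = false
[1.2.1.1] true → false = false
[1.2.1.2] true AND true = true
[1.2.1] false AND true = false
[1.2.2.1] false AND true = false
[1.2.2.2] NOT false = true
[1.2.2] false AND true = false
[1.2] false OR false = false
[1] false OR false = false
[root] NOT false = true
Overall: true → funded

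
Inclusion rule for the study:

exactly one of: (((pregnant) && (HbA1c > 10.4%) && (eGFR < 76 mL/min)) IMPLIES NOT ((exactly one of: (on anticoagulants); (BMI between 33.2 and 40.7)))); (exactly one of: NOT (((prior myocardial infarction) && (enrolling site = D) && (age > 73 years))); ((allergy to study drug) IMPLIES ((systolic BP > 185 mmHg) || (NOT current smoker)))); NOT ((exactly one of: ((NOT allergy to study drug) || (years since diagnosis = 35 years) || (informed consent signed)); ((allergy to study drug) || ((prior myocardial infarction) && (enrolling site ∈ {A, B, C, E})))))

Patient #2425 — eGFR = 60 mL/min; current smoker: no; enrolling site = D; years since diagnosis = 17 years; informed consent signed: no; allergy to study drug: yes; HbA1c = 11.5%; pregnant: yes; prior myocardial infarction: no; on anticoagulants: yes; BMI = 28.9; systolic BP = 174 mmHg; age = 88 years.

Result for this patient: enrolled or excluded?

Excluded

Atomic conditions:
  pregnant: yes → true
  HbA1c > 10.4%: 11.5 > 10.4 is true
  eGFR < 76 mL/min: 60 < 76 is true
  on anticoagulants: yes → true
  BMI between 33.2 and 40.7: 28.9 in [33.2, 40.7] is false
  prior myocardial infarction: no → false
  enrolling site = D: D == D is true
  age > 73 years: 88 > 73 is true
  allergy to study drug: yes → true
  systolic BP > 185 mmHg: 174 > 185 is false
  NOT current smoker: no → true
  NOT allergy to study drug: yes → false
  years since diagnosis = 35 years: 17 == 35 is false
  informed consent signed: no → false
  enrolling site ∈ {A, B, C, E}: D is not in the set → false
Combine:
[1.1] true AND true AND true = true
[1.2.1] exactly-one(true, false) = true
[1.2] NOT true = false
[1] true → false = false
[2.1.1] false AND true AND true = false
[2.1] NOT false = true
[2.2.2] false OR true = true
[2.2] true → true = true
[2] exactly-one(true, true) = false
[3.1.1] false OR false OR false = false
[3.1.2.2] false AND false = false
[3.1.2] true OR false = true
[3.1] exactly-one(false, true) = true
[3] NOT true = false
[root] exactly-one(false, false, false) = false
Overall: false → excluded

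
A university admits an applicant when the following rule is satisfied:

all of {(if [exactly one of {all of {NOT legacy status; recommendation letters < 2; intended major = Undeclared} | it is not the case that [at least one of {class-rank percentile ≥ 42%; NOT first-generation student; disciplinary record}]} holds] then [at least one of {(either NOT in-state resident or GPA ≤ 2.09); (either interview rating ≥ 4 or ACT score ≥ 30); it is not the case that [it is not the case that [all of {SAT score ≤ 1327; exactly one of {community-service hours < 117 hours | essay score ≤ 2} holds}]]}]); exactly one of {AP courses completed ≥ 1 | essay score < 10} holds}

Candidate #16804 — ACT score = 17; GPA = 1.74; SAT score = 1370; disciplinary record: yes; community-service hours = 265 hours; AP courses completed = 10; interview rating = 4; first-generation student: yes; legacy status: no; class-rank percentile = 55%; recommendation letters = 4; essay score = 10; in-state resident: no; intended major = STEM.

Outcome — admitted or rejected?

Admitted

Atomic conditions:
  NOT legacy status: no → true
  recommendation letters < 2: 4 < 2 is false
  intended major = Undeclared: STEM == Undeclared is false
  class-rank percentile ≥ 42%: 55 ≥ 42 is true
  NOT first-generation student: yes → false
  disciplinary record: yes → true
  NOT in-state resident: no → true
  GPA ≤ 2.09: 1.74 ≤ 2.09 is true
  interview rating ≥ 4: 4 ≥ 4 is true
  ACT score ≥ 30: 17 ≥ 30 is false
  SAT score ≤ 1327: 1370 ≤ 1327 is false
  community-service hours < 117 hours: 265 < 117 is false
  essay score ≤ 2: 10 ≤ 2 is false
  AP courses completed ≥ 1: 10 ≥ 1 is true
  essay score < 10: 10 < 10 is false
Combine:
[1.1.1] true AND false AND false = false
[1.1.2.1] true OR false OR true = true
[1.1.2] NOT true = false
[1.1] exactly-one(false, false) = false
[1.2.1] true OR true = true
[1.2.2] true OR false = true
[1.2.3.1.1.2] exactly-one(false, false) = false
[1.2.3.1.1] false AND false = false
[1.2.3.1] NOT false = true
[1.2.3] NOT true = false
[1.2] true OR true OR false = true
[1] false → true (antecedent false ⇒ implication holds) = true
[2] exactly-one(true, false) = true
[root] true AND true = true
Overall: true → admitted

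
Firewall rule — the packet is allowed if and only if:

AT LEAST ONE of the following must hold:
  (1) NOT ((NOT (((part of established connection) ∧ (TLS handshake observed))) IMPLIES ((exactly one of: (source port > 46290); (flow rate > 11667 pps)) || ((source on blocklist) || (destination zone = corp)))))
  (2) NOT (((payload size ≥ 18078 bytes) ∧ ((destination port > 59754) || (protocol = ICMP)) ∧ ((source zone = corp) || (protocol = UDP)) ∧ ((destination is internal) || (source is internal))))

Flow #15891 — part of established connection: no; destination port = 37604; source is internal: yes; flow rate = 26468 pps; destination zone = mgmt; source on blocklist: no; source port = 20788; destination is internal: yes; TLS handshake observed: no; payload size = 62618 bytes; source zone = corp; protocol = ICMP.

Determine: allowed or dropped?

Dropped

Atomic conditions:
  part of established connection: no → false
  TLS handshake observed: no → false
  source port > 46290: 20788 > 46290 is false
  flow rate > 11667 pps: 26468 > 11667 is true
  source on blocklist: no → false
  destination zone = corp: mgmt == corp is false
  payload size ≥ 18078 bytes: 62618 ≥ 18078 is true
  destination port > 59754: 37604 > 59754 is false
  protocol = ICMP: ICMP == ICMP is true
  source zone = corp: corp == corp is true
  protocol = UDP: ICMP == UDP is false
  destination is internal: yes → true
  source is internal: yes → true
Combine:
[1.1.1.1] false AND false = false
[1.1.1] NOT false = true
[1.1.2.1] exactly-one(false, true) = true
[1.1.2.2] false OR false = false
[1.1.2] true OR false = true
[1.1] true → true = true
[1] NOT true = false
[2.1.2] false OR true = true
[2.1.3] true OR false = true
[2.1.4] true OR true = true
[2.1] true AND true AND true AND true = true
[2] NOT true = false
[root] false OR false = false
Overall: false → dropped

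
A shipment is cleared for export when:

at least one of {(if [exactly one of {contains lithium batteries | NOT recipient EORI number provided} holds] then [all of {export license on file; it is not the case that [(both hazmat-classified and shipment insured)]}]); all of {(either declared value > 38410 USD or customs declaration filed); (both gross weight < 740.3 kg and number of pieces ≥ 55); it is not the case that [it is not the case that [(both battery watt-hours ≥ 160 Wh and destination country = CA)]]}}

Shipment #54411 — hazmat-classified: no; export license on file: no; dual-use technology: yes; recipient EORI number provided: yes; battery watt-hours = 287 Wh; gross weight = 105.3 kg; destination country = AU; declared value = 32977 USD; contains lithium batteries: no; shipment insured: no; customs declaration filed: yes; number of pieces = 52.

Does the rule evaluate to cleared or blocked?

Cleared

Atomic conditions:
  contains lithium batteries: no → false
  NOT recipient EORI number provided: yes → false
  export license on file: no → false
  hazmat-classified: no → false
  shipment insured: no → false
  declared value > 38410 USD: 32977 > 38410 is false
  customs declaration filed: yes → true
  gross weight < 740.3 kg: 105.3 < 740.3 is true
  number of pieces ≥ 55: 52 ≥ 55 is false
  battery watt-hours ≥ 160 Wh: 287 ≥ 160 is true
  destination country = CA: AU == CA is false
Combine:
[1.1] exactly-one(false, false) = false
[1.2.2.1] false AND false = false
[1.2.2] NOT false = true
[1.2] false AND true = false
[1] false → false (antecedent false ⇒ implication holds) = true
[2.1] false OR true = true
[2.2] true AND false = false
[2.3.1.1] true AND false = false
[2.3.1] NOT false = true
[2.3] NOT true = false
[2] true AND false AND false = false
[root] true OR false = true
Overall: true → cleared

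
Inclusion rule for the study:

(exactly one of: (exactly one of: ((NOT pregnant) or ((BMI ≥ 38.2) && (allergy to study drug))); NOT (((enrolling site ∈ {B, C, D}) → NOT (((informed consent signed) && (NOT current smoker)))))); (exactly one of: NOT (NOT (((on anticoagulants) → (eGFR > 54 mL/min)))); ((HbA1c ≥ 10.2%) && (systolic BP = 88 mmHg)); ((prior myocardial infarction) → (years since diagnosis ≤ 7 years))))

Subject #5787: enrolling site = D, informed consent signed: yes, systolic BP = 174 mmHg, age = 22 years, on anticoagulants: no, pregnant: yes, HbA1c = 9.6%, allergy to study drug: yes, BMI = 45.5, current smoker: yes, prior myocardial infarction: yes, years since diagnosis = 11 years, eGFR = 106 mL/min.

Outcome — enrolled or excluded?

Excluded

Atomic conditions:
  NOT pregnant: yes → false
  BMI ≥ 38.2: 45.5 ≥ 38.2 is true
  allergy to study drug: yes → true
  enrolling site ∈ {B, C, D}: D is in the set → true
  informed consent signed: yes → true
  NOT current smoker: yes → false
  on anticoagulants: no → false
  eGFR > 54 mL/min: 106 > 54 is true
  HbA1c ≥ 10.2%: 9.6 ≥ 10.2 is false
  systolic BP = 88 mmHg: 174 == 88 is false
  prior myocardial infarction: yes → true
  years since diagnosis ≤ 7 years: 11 ≤ 7 is false
Combine:
[1.1.2] true AND true = true
[1.1] false OR true = true
[1.2.1.2.1] true AND false = false
[1.2.1.2] NOT false = true
[1.2.1] true → true = true
[1.2] NOT true = false
[1] exactly-one(true, false) = true
[2.1.1.1] false → true (antecedent false ⇒ implication holds) = true
[2.1.1] NOT true = false
[2.1] NOT false = true
[2.2] false AND false = false
[2.3] true → false = false
[2] exactly-one(true, false, false) = true
[root] exactly-one(true, true) = false
Overall: false → excluded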